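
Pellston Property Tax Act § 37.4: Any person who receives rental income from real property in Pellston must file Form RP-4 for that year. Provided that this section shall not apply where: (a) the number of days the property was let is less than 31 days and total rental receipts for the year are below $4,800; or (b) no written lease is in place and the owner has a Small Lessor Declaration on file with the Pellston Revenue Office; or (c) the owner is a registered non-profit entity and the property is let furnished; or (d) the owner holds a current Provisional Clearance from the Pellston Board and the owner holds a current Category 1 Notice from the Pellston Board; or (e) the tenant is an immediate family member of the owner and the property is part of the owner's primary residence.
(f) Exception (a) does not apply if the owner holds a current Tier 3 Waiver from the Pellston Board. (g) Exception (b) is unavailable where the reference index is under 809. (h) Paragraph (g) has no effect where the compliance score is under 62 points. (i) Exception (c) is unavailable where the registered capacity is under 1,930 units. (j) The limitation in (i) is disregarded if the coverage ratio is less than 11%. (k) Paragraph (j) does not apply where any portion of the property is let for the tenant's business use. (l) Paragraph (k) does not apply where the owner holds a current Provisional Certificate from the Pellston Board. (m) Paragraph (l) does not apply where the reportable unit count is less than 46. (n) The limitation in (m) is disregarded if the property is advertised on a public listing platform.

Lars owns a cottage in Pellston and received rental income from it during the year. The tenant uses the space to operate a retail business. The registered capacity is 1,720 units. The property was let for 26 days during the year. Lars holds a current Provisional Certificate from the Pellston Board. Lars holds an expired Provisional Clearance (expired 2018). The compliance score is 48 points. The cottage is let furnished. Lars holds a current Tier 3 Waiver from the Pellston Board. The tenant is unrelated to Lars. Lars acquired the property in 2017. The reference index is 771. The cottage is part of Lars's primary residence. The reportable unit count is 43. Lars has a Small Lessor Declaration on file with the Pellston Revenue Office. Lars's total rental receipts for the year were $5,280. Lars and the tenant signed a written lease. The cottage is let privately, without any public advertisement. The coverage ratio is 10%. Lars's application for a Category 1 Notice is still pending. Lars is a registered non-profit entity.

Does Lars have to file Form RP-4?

Yes — Lars must file Form RP-4.

Exception (a) does not apply: total rental receipts for the year are $5,280, not below $4,800.
Exception (b) fails — a written lease is in place.
Exception (c)'s conditions are all satisfied: Lars is a registered non-profit; the property is let furnished. However, paragraphs (i)–(n) must be considered: (i) is triggered — the registered capacity is 1,720 units, under the 1,930 units limit. (j) operates (the coverage ratio is 10%, less than the 11% limit), but is displaced by (k): (k) operates against (j): the space is let for business use. (l) is triggered (a current Provisional Certificate is held), but is displaced by (m): (m) operates against (l): the reportable unit count is 43, less than the 46 limit. (n), which would lift (m), is inapplicable — the property is let privately without advertisement. (c) is therefore removed.
Exception (d) fails — the Provisional Clearance is not current.
Exception (e) does not apply: the tenant is unrelated to the owner.
No exception displaces § 37.4.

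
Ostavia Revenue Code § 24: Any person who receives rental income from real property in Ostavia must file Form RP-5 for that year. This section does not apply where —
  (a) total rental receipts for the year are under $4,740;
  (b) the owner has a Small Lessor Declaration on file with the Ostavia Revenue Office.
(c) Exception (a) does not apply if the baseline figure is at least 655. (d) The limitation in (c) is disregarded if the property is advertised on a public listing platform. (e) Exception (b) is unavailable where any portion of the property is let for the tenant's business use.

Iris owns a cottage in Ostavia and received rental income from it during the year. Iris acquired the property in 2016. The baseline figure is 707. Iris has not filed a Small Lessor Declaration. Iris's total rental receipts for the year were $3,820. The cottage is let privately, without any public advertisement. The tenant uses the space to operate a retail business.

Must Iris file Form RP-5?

Exception (a): total rental receipts for the year are $3,820, under the $4,740 limit — every condition holds. But: (c) operates against (a): the baseline figure is 707, meeting the 655 threshold. (d) does not operate here (the property is let privately without advertisement), so (c) stands. (a) is therefore removed.
Exception (b) does not apply: no Small Lessor Declaration is on file.
No exception applies. The general rule governs.

Yes — Iris must file Form RP-5.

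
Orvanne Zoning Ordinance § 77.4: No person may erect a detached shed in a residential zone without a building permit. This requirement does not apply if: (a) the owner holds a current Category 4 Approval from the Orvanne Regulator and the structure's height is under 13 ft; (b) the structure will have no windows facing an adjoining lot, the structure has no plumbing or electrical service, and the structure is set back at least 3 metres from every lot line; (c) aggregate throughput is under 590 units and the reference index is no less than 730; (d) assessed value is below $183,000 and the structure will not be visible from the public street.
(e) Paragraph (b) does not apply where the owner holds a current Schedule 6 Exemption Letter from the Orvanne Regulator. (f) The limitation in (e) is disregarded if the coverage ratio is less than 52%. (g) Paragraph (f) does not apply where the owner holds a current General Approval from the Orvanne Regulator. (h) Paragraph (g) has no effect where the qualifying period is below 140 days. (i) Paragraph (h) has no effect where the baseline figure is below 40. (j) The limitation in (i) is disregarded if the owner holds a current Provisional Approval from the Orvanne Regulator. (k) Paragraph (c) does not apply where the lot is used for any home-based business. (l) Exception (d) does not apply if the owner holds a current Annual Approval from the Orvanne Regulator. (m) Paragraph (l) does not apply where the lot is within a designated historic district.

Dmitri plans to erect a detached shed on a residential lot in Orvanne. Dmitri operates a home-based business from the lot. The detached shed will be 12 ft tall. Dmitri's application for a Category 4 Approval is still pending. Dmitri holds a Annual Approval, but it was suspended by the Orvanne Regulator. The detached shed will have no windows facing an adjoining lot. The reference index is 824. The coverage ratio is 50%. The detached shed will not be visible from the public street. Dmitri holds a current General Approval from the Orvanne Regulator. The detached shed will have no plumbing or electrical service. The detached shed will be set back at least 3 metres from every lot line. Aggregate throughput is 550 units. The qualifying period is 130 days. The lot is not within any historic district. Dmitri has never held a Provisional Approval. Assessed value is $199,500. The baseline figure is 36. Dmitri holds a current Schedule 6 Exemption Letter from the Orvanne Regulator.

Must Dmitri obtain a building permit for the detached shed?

Exception (a) fails — there is no Category 4 Approval in force.
Exception (b) is satisfied on its face — no windows face an adjoining lot; there is no plumbing or electrical service; the setback is at least 3 m on every side. However, paragraphs (e)–(j) must be considered: (e) applies — a current Schedule 6 Exemption Letter is held. (f) is engaged (the coverage ratio is 50%, less than the 52% limit), but is displaced by (g): (g) operates — a current General Approval is held. (h) is triggered (the qualifying period is 130 days, below the 140 days limit), but is itself disapplied by (i): (i) operates — the baseline figure is 36, below the 40 limit. (j) does not operate here (no current Provisional Approval is held), so (i) stands. (b) is therefore removed.
Exception (c) is satisfied on its face — aggregate throughput is 550 units, under the 590 units limit; the reference index is 824, meeting the 730 threshold. But applying paragraph (k): (k) operates against (c): a home-based business operates on the lot. So (c) is unavailable.
Exception (d) fails — assessed value is $199,500, not below $183,000.
No exception is made out. Dmitri falls within the general rule.

Yes — Dmitri must obtain a building permit.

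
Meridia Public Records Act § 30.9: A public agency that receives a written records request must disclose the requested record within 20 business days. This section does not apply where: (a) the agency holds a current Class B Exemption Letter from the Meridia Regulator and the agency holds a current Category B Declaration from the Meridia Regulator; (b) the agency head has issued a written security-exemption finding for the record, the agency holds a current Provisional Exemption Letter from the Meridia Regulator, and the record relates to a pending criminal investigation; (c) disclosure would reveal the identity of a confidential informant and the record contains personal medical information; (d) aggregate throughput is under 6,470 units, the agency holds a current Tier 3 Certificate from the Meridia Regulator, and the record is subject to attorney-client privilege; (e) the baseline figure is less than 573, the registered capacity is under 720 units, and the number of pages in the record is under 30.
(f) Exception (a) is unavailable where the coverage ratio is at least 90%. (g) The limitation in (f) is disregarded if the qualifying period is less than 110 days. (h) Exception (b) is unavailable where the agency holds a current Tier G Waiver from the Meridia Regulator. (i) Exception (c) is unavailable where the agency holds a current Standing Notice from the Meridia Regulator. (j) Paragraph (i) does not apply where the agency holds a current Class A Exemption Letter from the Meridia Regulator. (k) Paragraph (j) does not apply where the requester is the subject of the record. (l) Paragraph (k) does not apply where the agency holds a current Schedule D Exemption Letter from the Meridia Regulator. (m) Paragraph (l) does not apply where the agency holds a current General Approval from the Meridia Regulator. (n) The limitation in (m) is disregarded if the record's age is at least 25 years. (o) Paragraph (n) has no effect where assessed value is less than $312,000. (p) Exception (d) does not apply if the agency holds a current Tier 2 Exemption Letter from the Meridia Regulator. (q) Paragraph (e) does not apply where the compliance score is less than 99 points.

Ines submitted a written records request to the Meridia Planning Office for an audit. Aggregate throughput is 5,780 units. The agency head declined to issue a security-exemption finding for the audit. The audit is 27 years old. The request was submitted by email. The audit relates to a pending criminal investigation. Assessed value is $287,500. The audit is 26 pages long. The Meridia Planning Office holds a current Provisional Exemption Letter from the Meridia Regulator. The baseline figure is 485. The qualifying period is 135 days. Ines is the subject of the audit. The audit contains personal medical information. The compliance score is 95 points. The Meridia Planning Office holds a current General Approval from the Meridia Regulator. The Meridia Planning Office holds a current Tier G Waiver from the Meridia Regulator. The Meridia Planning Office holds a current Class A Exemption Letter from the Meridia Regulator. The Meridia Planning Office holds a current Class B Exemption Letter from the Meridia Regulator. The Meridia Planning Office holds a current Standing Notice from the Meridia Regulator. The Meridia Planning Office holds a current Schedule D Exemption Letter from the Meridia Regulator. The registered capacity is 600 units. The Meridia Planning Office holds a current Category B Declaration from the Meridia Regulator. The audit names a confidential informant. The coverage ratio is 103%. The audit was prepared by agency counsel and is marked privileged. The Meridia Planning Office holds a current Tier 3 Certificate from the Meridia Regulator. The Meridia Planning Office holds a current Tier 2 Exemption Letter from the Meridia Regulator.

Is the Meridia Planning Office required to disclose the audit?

Yes — the Meridia Planning Office must disclose the audit.

Exception (a): a current Class B Exemption Letter is held; a current Category B Declaration is held — every condition holds. However, paragraphs (f)–(g) must be considered: (f) operates against (a): the coverage ratio is 103%, meeting the 90% threshold. (g), which would lift (f), does not operate here — the qualifying period is 135 days, not less than 110 days. (a) is therefore removed.
Exception (b) requires that the agency head has issued a written security-exemption finding for the record; but the agency head declined to issue a security-exemption finding, so (b) is unavailable.
Exception (c)'s conditions are all satisfied: the audit names a confidential informant; the audit contains personal medical information. But applying paragraphs (i)–(o): (i) operates against (c): a current Standing Notice is held. (j) would limit (i) — a current Class A Exemption Letter is held — but (k) sets (j) aside: (k) operates against (j): Ines is the subject of the audit. (l) operates (a current Schedule D Exemption Letter is held), but is overridden by (m): (m) operates against (l): a current General Approval is held. (n) applies (the record's age is 27 years, meeting the 25 years threshold), but is overridden by (o): (o) operates — assessed value is $287,500, less than the $312,000 limit. Exception (c) does not apply.
Exception (d)'s conditions are all satisfied: aggregate throughput is 5,780 units, under the 6,470 units limit; a current Tier 3 Certificate is held; the audit is privileged. However, paragraph (p) must be considered: (p) operates — a current Tier 2 Exemption Letter is held. So (d) is unavailable.
Exception (e): the baseline figure is 485, less than the 573 limit; the registered capacity is 600 units, under the 720 units limit; the number of pages in the record is 26, under the 30 limit — every condition holds. Turning to paragraph (q): (q) operates — the compliance score is 95 points, less than the 99 points limit. Exception (e) does not apply.
No exception is made out. the Meridia Planning Office falls within the general rule.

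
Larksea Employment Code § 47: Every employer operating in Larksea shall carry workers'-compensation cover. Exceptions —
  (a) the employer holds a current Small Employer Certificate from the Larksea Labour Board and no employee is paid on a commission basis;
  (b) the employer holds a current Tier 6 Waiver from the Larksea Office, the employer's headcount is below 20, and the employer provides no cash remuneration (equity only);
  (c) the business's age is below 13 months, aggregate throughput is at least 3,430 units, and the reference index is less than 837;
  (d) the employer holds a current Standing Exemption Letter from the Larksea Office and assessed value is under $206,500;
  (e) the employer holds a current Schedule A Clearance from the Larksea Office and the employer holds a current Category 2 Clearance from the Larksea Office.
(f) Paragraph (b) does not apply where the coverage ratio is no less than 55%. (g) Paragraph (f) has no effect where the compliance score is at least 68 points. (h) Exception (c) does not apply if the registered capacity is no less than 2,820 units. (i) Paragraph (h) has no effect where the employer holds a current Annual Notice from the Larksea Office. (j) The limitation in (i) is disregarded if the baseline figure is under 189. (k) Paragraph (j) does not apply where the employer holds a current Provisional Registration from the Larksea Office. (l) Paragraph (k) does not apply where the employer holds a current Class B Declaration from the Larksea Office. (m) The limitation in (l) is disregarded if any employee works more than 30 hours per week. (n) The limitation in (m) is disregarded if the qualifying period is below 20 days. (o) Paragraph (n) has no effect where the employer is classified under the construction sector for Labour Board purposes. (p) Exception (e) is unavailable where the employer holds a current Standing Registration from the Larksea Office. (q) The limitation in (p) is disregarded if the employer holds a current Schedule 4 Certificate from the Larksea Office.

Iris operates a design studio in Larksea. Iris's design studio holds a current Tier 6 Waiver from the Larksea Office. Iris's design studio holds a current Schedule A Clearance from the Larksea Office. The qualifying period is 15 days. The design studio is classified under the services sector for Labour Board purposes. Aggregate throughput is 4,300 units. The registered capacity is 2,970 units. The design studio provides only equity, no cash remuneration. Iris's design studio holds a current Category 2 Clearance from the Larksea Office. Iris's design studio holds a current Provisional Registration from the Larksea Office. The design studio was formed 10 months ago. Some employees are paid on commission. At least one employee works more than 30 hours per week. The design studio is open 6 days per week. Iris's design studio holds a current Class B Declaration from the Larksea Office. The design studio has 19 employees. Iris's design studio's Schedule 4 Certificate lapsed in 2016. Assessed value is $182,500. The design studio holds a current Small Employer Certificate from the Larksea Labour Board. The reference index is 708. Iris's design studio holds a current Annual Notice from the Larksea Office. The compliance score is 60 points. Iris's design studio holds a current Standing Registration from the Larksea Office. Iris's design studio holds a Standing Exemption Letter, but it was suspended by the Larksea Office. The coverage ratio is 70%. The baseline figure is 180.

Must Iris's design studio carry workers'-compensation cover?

Yes — Iris's design studio must carry workers'-compensation cover.

Exception (a) requires that no employee is paid on a commission basis; but some employees are paid on commission, so (a) is unavailable.
Exception (b): a current Tier 6 Waiver is held; the employer's headcount is 19, below the 20 limit; remuneration is equity-only — every condition holds. But applying paragraphs (f)–(g): (f) operates against (b): the coverage ratio is 70%, meeting the 55% threshold. (g) is not triggered (the compliance score is 60 points, short of 68 points), so (f) stands. (b) is therefore removed.
Exception (c)'s conditions are all satisfied: the business's age is 10 months, below the 13 months limit; aggregate throughput is 4,300 units, meeting the 3,430 units threshold; the reference index is 708, less than the 837 limit. Turning to paragraphs (h)–(o): (h) applies — the registered capacity is 2,970 units, meeting the 2,820 units threshold. (i) would limit (h) — a current Annual Notice is held — but (j) sets (i) aside: (j) is triggered — the baseline figure is 180, under the 189 limit. (k) is engaged (a current Provisional Registration is held), but yields to (l): (l) applies — a current Class B Declaration is held. (m) applies (at least one employee exceeds 30 hours/week), but is itself disapplied by (n): (n) is engaged — the qualifying period is 15 days, below the 20 days limit. (o) does not operate here (the design studio is classified under the services sector), so (n) stands. So (c) is unavailable.
Exception (d) requires that the employer holds a current Standing Exemption Letter from the Larksea Office; but there is no Standing Exemption Letter in force, so (d) is unavailable.
Exception (e) is satisfied on its face — a current Schedule A Clearance is held; a current Category 2 Clearance is held. But applying paragraphs (p)–(q): (p) operates against (e): a current Standing Registration is held. (q) does not operate here (the Schedule 4 Certificate is not current), so (p) stands. So (e) is unavailable.
Every exception is unavailable, so the rule governs.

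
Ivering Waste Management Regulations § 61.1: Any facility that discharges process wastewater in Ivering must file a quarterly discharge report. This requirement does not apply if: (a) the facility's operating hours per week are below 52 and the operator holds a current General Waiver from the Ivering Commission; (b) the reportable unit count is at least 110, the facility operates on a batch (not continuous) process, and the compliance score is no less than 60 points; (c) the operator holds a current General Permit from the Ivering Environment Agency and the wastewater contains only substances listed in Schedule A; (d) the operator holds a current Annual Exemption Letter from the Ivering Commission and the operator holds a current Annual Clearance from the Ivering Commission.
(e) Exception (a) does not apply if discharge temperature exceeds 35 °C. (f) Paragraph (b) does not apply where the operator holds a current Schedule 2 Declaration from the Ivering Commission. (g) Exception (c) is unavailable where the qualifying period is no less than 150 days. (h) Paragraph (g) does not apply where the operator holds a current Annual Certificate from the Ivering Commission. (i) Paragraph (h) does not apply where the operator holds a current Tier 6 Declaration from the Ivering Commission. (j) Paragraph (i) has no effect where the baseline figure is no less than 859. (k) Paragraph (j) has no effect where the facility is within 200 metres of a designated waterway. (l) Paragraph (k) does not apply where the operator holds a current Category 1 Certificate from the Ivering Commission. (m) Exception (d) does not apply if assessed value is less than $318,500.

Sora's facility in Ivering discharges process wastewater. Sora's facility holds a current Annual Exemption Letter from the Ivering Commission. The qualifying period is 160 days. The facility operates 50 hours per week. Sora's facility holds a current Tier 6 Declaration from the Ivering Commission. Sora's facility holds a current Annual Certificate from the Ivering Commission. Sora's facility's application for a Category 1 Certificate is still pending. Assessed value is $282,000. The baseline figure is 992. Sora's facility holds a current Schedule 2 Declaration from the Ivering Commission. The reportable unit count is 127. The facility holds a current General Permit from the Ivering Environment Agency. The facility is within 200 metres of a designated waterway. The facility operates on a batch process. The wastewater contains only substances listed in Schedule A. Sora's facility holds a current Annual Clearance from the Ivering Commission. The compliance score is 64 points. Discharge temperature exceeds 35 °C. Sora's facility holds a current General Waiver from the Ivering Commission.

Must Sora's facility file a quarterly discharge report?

Yes — Sora's facility must file a quarterly discharge report.

All of (a)'s requirements are met (the facility's operating hours per week are 50, below the 52 limit; a current General Waiver is held). However, paragraph (e) must be considered: (e) operates against (a): discharge temperature exceeds 35 °C. (a) is therefore removed.
All of (b)'s requirements are met (the reportable unit count is 127, meeting the 110 threshold; the facility operates on a batch process; the compliance score is 64 points, meeting the 60 points threshold). But: (f) operates against (b): a current Schedule 2 Declaration is held. So (b) is unavailable.
Exception (c): a current General Permit is held; the wastewater is Schedule-A-only — every condition holds. Turning to paragraphs (g)–(l): (g) operates against (c): the qualifying period is 160 days, meeting the 150 days threshold. (h) would limit (g) — a current Annual Certificate is held — but (i) sets (h) aside: (i) is triggered — a current Tier 6 Declaration is held. (j) would limit (i) — the baseline figure is 992, meeting the 859 threshold — but (k) sets (j) aside: (k) operates against (j): the facility is within 200 m of a designated waterway. (l), which would lift (k), is inapplicable — the Category 1 Certificate is not current. Exception (c) does not apply.
Exception (d)'s conditions are all satisfied: a current Annual Exemption Letter is held; a current Annual Clearance is held. But applying paragraph (m): (m) is triggered — assessed value is $282,000, less than the $318,500 limit. So (d) is unavailable.
None of the exceptions is available; § 61.1 applies in full.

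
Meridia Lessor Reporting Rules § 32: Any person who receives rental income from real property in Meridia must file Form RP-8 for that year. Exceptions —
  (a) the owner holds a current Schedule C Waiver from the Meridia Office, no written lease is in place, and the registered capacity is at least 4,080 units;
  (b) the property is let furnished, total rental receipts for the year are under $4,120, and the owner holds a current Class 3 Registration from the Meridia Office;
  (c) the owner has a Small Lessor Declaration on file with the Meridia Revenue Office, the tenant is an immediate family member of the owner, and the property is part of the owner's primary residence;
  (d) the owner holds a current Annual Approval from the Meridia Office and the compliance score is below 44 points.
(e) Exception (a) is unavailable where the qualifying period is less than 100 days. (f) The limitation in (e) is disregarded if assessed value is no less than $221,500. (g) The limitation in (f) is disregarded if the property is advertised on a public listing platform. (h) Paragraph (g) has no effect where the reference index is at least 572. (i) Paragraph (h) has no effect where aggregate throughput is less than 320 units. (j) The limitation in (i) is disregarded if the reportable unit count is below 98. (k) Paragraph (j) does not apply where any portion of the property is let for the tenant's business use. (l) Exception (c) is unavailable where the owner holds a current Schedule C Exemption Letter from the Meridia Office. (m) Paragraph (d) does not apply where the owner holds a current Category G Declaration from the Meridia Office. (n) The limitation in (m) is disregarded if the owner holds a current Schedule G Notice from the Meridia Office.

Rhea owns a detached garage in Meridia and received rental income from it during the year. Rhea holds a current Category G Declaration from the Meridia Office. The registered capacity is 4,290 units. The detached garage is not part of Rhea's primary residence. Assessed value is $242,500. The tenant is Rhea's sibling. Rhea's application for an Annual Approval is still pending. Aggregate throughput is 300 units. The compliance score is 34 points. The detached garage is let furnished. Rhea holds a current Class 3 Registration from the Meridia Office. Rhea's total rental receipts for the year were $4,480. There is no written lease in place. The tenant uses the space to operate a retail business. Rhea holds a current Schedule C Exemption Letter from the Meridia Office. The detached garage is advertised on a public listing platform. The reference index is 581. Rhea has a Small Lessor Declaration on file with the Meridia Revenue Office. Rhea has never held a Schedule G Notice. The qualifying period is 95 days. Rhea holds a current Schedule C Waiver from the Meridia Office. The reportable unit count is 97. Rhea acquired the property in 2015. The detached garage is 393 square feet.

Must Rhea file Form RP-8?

Yes — Rhea must file Form RP-8.

All of (a)'s requirements are met (a current Schedule C Waiver is held; there is no written lease; the registered capacity is 4,290 units, meeting the 4,080 units threshold). However, paragraphs (e)–(k) must be considered: (e) operates against (a): the qualifying period is 95 days, less than the 100 days limit. (f) would limit (e) — assessed value is $242,500, meeting the $221,500 threshold — but (g) sets (f) aside: (g) applies — the property is publicly advertised. (h) applies (the reference index is 581, meeting the 572 threshold), but is overridden by (i): (i) is engaged — aggregate throughput is 300 units, less than the 320 units limit. (j) would limit (i) — the reportable unit count is 97, below the 98 limit — but (k) sets (j) aside: (k) operates against (j): the space is let for business use. Exception (a) does not apply.
Exception (b) fails — total rental receipts for the year are $4,480, not under $4,120.
Exception (c) fails — the detached garage is not part of the primary residence.
Exception (d) requires that the owner holds a current Annual Approval from the Meridia Office; but the Annual Approval is not current, so (d) is unavailable.
No exception displaces § 32.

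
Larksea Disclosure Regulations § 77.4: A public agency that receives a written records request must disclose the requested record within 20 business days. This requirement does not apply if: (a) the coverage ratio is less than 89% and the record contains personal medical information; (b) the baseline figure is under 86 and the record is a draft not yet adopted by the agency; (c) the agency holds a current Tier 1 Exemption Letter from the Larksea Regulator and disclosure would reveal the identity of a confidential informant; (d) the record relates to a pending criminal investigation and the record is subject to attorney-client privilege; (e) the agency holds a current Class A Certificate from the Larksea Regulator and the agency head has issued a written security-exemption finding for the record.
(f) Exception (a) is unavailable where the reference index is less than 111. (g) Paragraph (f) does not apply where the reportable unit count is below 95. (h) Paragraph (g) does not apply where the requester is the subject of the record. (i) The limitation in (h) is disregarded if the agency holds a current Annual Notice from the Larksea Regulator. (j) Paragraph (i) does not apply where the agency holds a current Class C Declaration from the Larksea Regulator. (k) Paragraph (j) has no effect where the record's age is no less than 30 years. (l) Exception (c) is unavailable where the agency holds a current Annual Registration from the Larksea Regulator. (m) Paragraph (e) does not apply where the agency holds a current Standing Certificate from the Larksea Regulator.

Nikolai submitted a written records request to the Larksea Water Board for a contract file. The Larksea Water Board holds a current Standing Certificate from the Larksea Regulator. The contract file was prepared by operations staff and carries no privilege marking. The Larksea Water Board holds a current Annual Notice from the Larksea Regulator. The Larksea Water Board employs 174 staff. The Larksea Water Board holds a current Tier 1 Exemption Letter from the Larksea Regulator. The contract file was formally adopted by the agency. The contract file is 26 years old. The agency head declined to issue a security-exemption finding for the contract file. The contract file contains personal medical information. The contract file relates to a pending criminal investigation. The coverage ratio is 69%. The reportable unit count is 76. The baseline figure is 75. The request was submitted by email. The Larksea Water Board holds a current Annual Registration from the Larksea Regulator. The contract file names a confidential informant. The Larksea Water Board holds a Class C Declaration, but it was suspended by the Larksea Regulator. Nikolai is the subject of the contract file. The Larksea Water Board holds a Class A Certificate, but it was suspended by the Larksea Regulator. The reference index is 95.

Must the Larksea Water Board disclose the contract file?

No — exception (a) applies; the Larksea Water Board is not required to disclose the contract file.

Exception (a)'s conditions are all satisfied: the coverage ratio is 69%, less than the 89% limit; the contract file contains personal medical information. Considering the limiting provisions: (f) operates (the reference index is 95, less than the 111 limit), but is displaced by (g): (g) applies — the reportable unit count is 76, below the 95 limit. (h) would limit (g) — Nikolai is the subject of the contract file — but (i) sets (h) aside: (i) is engaged — a current Annual Notice is held. (j), which would lift (i), is inapplicable — no current Class C Declaration is held. (a) remains available.
Exception (b) does not apply: the contract file has been formally adopted.
Exception (c) is satisfied on its face — a current Tier 1 Exemption Letter is held; the contract file names a confidential informant. Turning to paragraph (l): (l) applies — a current Annual Registration is held. So (c) is unavailable.
Exception (d) does not apply: the contract file carries no privilege marking.
Exception (e) fails — there is no Class A Certificate in force.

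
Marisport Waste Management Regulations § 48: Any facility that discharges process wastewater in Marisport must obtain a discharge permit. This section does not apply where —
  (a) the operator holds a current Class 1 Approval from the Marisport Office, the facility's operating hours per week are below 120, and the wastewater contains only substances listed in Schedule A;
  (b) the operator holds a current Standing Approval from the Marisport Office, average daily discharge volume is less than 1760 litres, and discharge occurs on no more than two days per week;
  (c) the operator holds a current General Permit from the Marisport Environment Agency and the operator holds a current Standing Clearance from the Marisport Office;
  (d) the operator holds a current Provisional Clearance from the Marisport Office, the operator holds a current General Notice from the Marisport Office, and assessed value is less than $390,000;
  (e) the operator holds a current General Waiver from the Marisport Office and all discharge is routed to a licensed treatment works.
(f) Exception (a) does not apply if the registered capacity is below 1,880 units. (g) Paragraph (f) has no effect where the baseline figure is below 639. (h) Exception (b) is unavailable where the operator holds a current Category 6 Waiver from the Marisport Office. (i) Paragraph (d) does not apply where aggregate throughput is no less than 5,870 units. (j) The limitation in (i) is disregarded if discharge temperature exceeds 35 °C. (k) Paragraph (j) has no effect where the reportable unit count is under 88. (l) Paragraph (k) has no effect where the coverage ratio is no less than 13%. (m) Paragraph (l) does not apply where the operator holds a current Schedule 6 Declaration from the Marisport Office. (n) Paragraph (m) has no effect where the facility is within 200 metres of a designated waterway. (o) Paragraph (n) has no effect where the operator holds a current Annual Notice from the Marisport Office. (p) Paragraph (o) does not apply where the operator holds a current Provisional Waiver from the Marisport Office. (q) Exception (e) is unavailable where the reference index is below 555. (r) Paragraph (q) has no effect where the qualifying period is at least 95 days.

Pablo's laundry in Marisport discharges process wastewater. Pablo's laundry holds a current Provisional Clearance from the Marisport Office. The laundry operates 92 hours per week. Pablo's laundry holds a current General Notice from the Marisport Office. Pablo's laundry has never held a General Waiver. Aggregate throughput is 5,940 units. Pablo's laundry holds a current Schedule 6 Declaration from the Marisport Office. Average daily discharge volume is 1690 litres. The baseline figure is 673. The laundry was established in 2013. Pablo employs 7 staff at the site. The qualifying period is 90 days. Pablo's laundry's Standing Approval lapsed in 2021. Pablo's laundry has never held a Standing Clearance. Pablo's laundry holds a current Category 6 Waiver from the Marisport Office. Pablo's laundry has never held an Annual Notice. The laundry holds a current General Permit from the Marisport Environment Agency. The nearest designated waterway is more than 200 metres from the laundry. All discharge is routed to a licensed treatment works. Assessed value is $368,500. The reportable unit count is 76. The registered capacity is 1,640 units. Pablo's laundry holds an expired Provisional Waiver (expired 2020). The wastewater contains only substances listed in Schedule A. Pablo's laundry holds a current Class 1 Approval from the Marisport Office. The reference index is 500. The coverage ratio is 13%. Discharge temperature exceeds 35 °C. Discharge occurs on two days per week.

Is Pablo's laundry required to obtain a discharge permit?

Exception (a)'s conditions are all satisfied: a current Class 1 Approval is held; the facility's operating hours per week are 92, below the 120 limit; the wastewater is Schedule-A-only. But applying paragraphs (f)–(g): (f) operates against (a): the registered capacity is 1,640 units, below the 1,880 units limit. (g) is not triggered (the baseline figure is 673, not below 639), so (f) stands. Exception (a) does not apply.
Exception (b) does not apply: there is no Standing Approval in force.
Exception (c) requires that the operator holds a current Standing Clearance from the Marisport Office; but the Standing Clearance is not current, so (c) is unavailable.
Exception (d) is satisfied on its face — a current Provisional Clearance is held; a current General Notice is held; assessed value is $368,500, less than the $390,000 limit. However, paragraphs (i)–(p) must be considered: (i) operates against (d): aggregate throughput is 5,940 units, meeting the 5,870 units threshold. (j) is triggered (discharge temperature exceeds 35 °C), but is overridden by (k): (k) is triggered — the reportable unit count is 76, under the 88 limit. (l) would limit (k) — the coverage ratio is 13%, meeting the 13% threshold — but (m) sets (l) aside: (m) is triggered — a current Schedule 6 Declaration is held. (n), which would lift (m), is inapplicable — the laundry is more than 200 m from any designated waterway. So (d) is unavailable.
Exception (e) requires that the operator holds a current General Waiver from the Marisport Office; but there is no General Waiver in force, so (e) is unavailable.
No exception applies. The general rule governs.

Yes — Pablo's laundry must obtain a discharge permit.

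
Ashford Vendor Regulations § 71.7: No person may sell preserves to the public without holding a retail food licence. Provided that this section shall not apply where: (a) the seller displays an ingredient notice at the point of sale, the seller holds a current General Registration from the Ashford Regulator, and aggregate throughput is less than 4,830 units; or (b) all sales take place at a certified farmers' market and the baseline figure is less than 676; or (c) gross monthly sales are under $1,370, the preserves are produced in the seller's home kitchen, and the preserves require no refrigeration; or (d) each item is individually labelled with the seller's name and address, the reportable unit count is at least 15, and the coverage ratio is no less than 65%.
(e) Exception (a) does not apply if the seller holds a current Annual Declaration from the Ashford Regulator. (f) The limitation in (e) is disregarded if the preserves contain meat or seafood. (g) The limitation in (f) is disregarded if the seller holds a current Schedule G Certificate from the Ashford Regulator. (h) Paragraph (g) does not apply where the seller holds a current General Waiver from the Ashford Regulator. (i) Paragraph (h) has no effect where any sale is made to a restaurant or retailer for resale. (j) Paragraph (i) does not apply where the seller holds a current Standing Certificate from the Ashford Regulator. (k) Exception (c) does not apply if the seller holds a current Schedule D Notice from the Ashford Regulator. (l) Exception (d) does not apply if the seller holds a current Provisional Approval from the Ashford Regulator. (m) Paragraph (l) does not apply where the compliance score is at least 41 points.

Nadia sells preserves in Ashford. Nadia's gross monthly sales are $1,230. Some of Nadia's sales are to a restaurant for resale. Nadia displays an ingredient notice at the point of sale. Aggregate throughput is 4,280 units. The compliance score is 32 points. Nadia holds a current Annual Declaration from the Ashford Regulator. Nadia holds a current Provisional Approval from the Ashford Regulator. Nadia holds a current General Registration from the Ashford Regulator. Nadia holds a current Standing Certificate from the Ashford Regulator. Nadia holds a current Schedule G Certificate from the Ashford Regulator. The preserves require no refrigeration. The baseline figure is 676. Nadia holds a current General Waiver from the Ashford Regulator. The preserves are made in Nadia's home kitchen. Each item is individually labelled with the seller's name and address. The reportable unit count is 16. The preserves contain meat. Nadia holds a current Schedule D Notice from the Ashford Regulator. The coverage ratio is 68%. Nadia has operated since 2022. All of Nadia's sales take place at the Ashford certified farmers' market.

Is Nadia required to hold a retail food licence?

No — exception (a) applies; Nadia is not required to hold a retail food licence.

All of (a)'s requirements are met (an ingredient notice is displayed; a current General Registration is held; aggregate throughput is 4,280 units, less than the 4,830 units limit). Under paragraphs (e)–(j): (e) operates (a current Annual Declaration is held), but is set aside by (f): (f) operates against (e): the preserves contain meat. (g) would limit (f) — a current Schedule G Certificate is held — but (h) sets (g) aside: (h) is triggered — a current General Waiver is held. (i) is engaged (some sales are to a restaurant for resale), but yields to (j): (j) operates — a current Standing Certificate is held. Exception (a) stands.
Exception (b) fails — the baseline figure is 676, not less than 676.
Exception (c): gross monthly sales are $1,230, under the $1,370 limit; the preserves are home-kitchen produced; the preserves are shelf-stable — every condition holds. Turning to paragraph (k): (k) operates — a current Schedule D Notice is held. (c) is therefore removed.
Exception (d) is satisfied on its face — items are individually labelled; the reportable unit count is 16, meeting the 15 threshold; the coverage ratio is 68%, meeting the 65% threshold. But: (l) operates against (d): a current Provisional Approval is held. (m) is not engaged (the compliance score is 32 points, short of 41 points), so (l) stands. So (d) is unavailable.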